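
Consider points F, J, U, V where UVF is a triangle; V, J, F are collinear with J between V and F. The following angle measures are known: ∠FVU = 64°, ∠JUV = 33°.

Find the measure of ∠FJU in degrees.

∠FJU = 97°

1. ∠JVU = 64°  [J on ray VF]
2. ∠UJV = 83°  [△UVJ]
3. ∠FJU = 97°  [linear pair at J on VF]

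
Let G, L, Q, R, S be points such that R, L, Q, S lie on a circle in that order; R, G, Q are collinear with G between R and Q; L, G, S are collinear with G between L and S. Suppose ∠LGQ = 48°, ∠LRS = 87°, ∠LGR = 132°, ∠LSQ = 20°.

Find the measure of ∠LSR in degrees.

∠LSR = 65°

1. ∠LRQ = 20°  [same arc LQ]
2. ∠RLS = 28°  [△RGL]
3. ∠LSR = 65°  [△RLS]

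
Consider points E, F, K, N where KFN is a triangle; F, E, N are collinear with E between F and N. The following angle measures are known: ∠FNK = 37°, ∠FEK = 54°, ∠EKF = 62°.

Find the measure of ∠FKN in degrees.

∠FKN = 79°

1. ∠EFK = 64°  [△KFE]
2. ∠KFN = 64°  [E on ray FN]
3. ∠FKN = 79°  [△KFN]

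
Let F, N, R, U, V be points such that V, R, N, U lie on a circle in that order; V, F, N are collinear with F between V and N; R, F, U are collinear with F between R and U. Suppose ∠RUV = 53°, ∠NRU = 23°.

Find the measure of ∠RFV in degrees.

1. ∠RNV = 53°  [same arc VR]
2. ∠NFR = 104°  [△RFN]
3. ∠RFV = 76°  [linear pair at F on VN]

∠RFV = 76°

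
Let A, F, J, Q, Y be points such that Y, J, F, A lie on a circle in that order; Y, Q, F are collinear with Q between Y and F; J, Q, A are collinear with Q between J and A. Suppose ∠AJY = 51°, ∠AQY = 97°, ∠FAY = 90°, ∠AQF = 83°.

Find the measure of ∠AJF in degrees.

1. ∠AFY = 51°  [same arc YA]
2. ∠AYF = 39°  [△YFA]
3. ∠AJF = 39°  [same arc FA]

∠AJF = 39°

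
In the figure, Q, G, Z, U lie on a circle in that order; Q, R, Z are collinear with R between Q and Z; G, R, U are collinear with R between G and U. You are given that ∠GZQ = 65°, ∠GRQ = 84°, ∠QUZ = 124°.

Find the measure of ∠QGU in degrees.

1. ∠QGZ = 56°  [cyclic QGZU, opposite ∠G+∠U]
2. ∠GQZ = 59°  [△QGZ]
3. ∠QGU = 37°  [△QRG]

∠QGU = 37°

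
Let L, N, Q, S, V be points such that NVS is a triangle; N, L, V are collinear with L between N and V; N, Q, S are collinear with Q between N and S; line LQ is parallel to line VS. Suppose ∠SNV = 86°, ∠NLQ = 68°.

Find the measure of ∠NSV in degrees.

1. ∠LNQ = 86°  [L on NV, Q on NS]
2. ∠LQN = 26°  [△NLQ]
3. ∠NSV = 26°  [LQ∥VS, corresponding at Q]

∠NSV = 26°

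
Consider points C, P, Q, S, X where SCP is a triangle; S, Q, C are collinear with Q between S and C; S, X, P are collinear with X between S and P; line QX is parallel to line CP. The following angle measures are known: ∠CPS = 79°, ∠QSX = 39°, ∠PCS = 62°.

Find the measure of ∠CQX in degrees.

1. ∠QXS = 79°  [QX∥CP, corresponding at X]
2. ∠SQX = 62°  [△SQX]
3. ∠CQX = 118°  [linear pair at Q on SC]

∠CQX = 118°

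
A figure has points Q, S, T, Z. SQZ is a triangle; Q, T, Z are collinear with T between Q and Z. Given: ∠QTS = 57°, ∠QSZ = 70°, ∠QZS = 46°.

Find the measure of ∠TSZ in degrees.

1. ∠STZ = 123°  [linear pair at T on QZ]
2. ∠SZT = 46°  [T on ray ZQ]
3. ∠TSZ = 11°  [△STZ]

∠TSZ = 11°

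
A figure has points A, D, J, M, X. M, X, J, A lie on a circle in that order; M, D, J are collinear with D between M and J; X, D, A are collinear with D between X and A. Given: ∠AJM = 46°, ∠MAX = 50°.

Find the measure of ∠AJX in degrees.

∠AJX = 96°

1. ∠AXM = 46°  [same arc MA]
2. ∠AMX = 84°  [△MXA]
3. ∠AJX = 96°  [cyclic MXJA, opposite ∠M+∠J]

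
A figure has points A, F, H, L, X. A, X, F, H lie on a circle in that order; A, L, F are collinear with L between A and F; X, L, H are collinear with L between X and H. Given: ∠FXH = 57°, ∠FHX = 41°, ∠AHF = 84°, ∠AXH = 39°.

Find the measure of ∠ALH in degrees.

∠ALH = 80°

1. ∠FAH = 57°  [same arc FH]
2. ∠AFH = 39°  [△AFH]
3. ∠FLH = 100°  [△FLH]
4. ∠ALH = 80°  [linear pair at L on AF]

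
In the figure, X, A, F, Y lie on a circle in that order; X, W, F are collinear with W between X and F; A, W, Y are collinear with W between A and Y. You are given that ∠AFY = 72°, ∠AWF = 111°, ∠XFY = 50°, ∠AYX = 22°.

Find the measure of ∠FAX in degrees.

∠FAX = 97°

1. ∠AWX = 69°  [linear pair at W on XF]
2. ∠XAY = 50°  [same arc XY]
3. ∠AFX = 22°  [same arc XA]
4. ∠AXF = 61°  [△XWA]
5. ∠FAX = 97°  [△XAF]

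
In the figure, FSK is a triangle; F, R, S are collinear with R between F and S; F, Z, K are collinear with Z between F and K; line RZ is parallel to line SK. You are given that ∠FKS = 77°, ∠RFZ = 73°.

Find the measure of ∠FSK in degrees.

1. ∠FZR = 77°  [RZ∥SK, corresponding at Z]
2. ∠FRZ = 30°  [△FRZ]
3. ∠FSK = 30°  [RZ∥SK, corresponding at R]

∠FSK = 30°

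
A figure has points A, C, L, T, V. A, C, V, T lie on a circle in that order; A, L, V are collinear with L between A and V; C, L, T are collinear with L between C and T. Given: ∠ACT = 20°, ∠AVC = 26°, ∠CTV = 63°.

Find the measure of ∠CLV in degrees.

1. ∠CAV = 63°  [same arc CV]
2. ∠ALC = 97°  [△ALC]
3. ∠CLV = 83°  [linear pair at L on AV]

∠CLV = 83°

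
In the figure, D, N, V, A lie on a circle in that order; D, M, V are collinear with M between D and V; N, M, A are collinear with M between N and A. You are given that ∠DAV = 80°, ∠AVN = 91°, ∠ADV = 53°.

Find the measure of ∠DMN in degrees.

1. ∠AVD = 47°  [△DVA]
2. ∠ANV = 53°  [same arc VA]
3. ∠AND = 47°  [same arc DA]
4. ∠NAV = 36°  [△NVA]
5. ∠NDV = 36°  [same arc NV]
6. ∠DMN = 97°  [△DMN]

∠DMN = 97°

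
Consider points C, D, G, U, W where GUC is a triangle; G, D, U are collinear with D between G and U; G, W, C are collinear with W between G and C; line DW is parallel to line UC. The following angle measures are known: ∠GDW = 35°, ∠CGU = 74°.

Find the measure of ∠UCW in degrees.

1. ∠CUG = 35°  [DW∥UC, corresponding at D]
2. ∠GCU = 71°  [△GUC]
3. ∠UCW = 71°  [W on ray CG]

∠UCW = 71°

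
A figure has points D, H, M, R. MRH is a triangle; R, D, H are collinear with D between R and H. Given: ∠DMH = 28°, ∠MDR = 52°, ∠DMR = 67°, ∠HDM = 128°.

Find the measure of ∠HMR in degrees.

1. ∠DHM = 24°  [△MDH]
2. ∠DRM = 61°  [△MRD]
3. ∠MHR = 24°  [D on ray HR]
4. ∠HRM = 61°  [D on ray RH]
5. ∠HMR = 95°  [△MRH]

∠HMR = 95°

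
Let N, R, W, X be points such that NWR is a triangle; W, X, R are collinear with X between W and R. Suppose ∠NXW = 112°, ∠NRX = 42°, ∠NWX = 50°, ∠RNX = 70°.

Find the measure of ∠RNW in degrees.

1. ∠NRW = 42°  [X on ray RW]
2. ∠NWR = 50°  [X on ray WR]
3. ∠RNW = 88°  [△NWR]

∠RNW = 88°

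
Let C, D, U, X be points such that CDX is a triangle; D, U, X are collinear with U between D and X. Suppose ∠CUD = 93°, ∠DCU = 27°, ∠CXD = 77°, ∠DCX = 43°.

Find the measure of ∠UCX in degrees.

∠UCX = 16°

1. ∠CUX = 87°  [linear pair at U on DX]
2. ∠CXU = 77°  [U on ray XD]
3. ∠UCX = 16°  [△CUX]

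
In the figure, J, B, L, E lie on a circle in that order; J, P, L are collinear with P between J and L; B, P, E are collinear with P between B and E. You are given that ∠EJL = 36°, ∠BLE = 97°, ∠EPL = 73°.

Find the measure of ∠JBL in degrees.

∠JBL = 96°

1. ∠EBL = 36°  [same arc LE]
2. ∠BEL = 47°  [△BLE]
3. ∠ELJ = 60°  [△LPE]
4. ∠JEL = 84°  [△JLE]
5. ∠JBL = 96°  [cyclic JBLE, opposite ∠B+∠E]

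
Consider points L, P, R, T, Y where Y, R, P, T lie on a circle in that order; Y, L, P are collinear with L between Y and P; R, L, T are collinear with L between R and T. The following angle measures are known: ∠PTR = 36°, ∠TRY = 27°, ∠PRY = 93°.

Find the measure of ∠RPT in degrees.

1. ∠PYR = 36°  [same arc RP]
2. ∠RLY = 117°  [△YLR]
3. ∠RPY = 51°  [△YRP]
4. ∠PLR = 63°  [linear pair at L on YP]
5. ∠PRT = 66°  [△RLP]
6. ∠RPT = 78°  [△RPT]

∠RPT = 78°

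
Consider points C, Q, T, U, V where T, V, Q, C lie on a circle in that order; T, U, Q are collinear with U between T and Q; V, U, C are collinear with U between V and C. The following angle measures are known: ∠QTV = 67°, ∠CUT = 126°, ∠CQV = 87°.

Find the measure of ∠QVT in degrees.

1. ∠QCV = 67°  [same arc VQ]
2. ∠QUV = 126°  [vertical angles at U]
3. ∠CVQ = 26°  [△VQC]
4. ∠TQV = 28°  [△VUQ]
5. ∠QVT = 85°  [△TVQ]

∠QVT = 85°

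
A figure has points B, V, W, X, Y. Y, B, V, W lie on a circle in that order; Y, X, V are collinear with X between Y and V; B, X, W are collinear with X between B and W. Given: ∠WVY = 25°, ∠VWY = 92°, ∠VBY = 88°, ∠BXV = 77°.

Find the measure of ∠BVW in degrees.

∠BVW = 65°

1. ∠WBY = 25°  [same arc YW]
2. ∠VYW = 63°  [△YVW]
3. ∠BXY = 103°  [linear pair at X on YV]
4. ∠BYV = 52°  [△YXB]
5. ∠VBW = 63°  [same arc VW]
6. ∠BWV = 52°  [same arc BV]
7. ∠BVW = 65°  [△BVW]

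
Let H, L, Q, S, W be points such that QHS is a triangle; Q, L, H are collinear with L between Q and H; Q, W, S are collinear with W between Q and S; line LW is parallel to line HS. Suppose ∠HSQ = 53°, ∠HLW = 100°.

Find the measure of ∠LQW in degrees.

∠LQW = 47°

1. ∠LWQ = 53°  [LW∥HS, corresponding at W]
2. ∠QLW = 80°  [linear pair at L on QH]
3. ∠LQW = 47°  [△QLW]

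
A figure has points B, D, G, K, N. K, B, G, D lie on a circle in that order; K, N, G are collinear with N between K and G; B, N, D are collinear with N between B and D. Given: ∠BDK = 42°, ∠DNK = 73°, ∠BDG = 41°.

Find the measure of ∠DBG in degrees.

1. ∠BGK = 42°  [same arc KB]
2. ∠BNG = 73°  [vertical angles at N]
3. ∠DBG = 65°  [△BNG]

∠DBG = 65°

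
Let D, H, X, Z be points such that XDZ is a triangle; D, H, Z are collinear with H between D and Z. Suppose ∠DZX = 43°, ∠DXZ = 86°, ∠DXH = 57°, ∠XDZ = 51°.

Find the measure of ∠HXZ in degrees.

∠HXZ = 29°

1. ∠HZX = 43°  [H on ray ZD]
2. ∠HDX = 51°  [H on ray DZ]
3. ∠DHX = 72°  [△XDH]
4. ∠XHZ = 108°  [linear pair at H on DZ]
5. ∠HXZ = 29°  [△XHZ]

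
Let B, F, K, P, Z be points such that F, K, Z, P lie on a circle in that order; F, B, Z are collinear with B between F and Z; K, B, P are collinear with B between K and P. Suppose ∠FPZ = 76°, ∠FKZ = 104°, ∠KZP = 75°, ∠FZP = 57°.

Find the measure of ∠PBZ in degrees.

∠PBZ = 65°

1. ∠PFZ = 47°  [△FZP]
2. ∠PKZ = 47°  [same arc ZP]
3. ∠KPZ = 58°  [△KZP]
4. ∠PBZ = 65°  [△ZBP]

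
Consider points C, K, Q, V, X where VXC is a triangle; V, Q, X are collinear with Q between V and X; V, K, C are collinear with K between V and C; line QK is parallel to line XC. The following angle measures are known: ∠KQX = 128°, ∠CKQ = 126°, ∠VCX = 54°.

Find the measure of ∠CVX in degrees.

∠CVX = 74°

1. ∠KQV = 52°  [linear pair at Q on VX]
2. ∠QKV = 54°  [linear pair at K on VC]
3. ∠KVQ = 74°  [△VQK]
4. ∠CVX = 74°  [Q on VX, K on VC]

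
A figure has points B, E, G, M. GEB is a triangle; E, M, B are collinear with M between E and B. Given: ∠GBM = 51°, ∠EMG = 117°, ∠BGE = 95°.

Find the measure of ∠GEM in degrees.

1. ∠EBG = 51°  [M on ray BE]
2. ∠BEG = 34°  [△GEB]
3. ∠GEM = 34°  [M on ray EB]

∠GEM = 34°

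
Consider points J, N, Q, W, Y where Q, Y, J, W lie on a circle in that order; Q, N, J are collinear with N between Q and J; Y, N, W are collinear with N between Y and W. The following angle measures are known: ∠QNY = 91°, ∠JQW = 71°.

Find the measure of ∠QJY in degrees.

1. ∠JNY = 89°  [linear pair at N on QJ]
2. ∠JYW = 71°  [same arc JW]
3. ∠QJY = 20°  [△YNJ]

∠QJY = 20°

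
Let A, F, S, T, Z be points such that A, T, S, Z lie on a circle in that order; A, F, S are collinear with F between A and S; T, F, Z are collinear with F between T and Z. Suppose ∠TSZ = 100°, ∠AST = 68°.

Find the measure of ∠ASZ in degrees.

1. ∠TAZ = 80°  [cyclic ATSZ, opposite ∠A+∠S]
2. ∠AZT = 68°  [same arc AT]
3. ∠ATZ = 32°  [△ATZ]
4. ∠ASZ = 32°  [same arc AZ]

∠ASZ = 32°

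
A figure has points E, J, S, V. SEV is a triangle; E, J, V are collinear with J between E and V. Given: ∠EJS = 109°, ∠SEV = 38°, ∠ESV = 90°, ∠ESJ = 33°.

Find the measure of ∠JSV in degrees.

∠JSV = 57°

1. ∠SJV = 71°  [linear pair at J on EV]
2. ∠EVS = 52°  [△SEV]
3. ∠JVS = 52°  [J on ray VE]
4. ∠JSV = 57°  [△SJV]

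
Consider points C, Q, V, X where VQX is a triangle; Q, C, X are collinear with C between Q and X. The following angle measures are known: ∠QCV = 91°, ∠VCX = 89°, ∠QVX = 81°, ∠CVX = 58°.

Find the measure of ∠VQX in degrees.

1. ∠CXV = 33°  [△VCX]
2. ∠QXV = 33°  [C on ray XQ]
3. ∠VQX = 66°  [△VQX]

∠VQX = 66°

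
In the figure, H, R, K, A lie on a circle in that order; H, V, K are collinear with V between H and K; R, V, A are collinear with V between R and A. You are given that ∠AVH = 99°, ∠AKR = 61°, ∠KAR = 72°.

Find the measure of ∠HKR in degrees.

∠HKR = 34°

1. ∠KVR = 99°  [vertical angles at V]
2. ∠ARK = 47°  [△RKA]
3. ∠HKR = 34°  [△RVK]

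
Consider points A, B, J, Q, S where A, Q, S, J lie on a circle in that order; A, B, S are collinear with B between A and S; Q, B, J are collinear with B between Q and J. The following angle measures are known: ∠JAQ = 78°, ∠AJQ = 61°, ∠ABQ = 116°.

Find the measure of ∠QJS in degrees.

∠QJS = 23°

1. ∠AQJ = 41°  [△AQJ]
2. ∠JBS = 116°  [vertical angles at B]
3. ∠ASJ = 41°  [same arc AJ]
4. ∠QJS = 23°  [△SBJ]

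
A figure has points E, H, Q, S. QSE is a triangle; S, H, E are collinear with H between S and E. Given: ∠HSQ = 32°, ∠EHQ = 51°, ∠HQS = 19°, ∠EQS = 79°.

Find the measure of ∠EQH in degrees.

1. ∠ESQ = 32°  [H on ray SE]
2. ∠QES = 69°  [△QSE]
3. ∠HEQ = 69°  [H on ray ES]
4. ∠EQH = 60°  [△QHE]

∠EQH = 60°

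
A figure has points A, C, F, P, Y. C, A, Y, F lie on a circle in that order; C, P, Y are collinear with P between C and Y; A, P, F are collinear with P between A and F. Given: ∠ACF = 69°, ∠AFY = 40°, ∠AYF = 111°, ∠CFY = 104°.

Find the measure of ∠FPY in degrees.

1. ∠FAY = 29°  [△AYF]
2. ∠FCY = 29°  [same arc YF]
3. ∠CYF = 47°  [△CYF]
4. ∠FPY = 93°  [△YPF]

∠FPY = 93°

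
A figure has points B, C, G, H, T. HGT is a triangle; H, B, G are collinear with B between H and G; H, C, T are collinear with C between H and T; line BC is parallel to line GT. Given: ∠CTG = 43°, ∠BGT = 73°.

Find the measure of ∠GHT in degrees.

∠GHT = 64°

1. ∠GTH = 43°  [C on ray TH]
2. ∠HGT = 73°  [B on ray GH]
3. ∠GHT = 64°  [△HGT]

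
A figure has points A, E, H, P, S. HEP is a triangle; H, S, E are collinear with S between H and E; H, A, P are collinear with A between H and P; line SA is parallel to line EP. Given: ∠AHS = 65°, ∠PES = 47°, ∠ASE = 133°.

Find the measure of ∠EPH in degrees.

1. ∠EHP = 65°  [S on HE, A on HP]
2. ∠HEP = 47°  [S on ray EH]
3. ∠EPH = 68°  [△HEP]

∠EPH = 68°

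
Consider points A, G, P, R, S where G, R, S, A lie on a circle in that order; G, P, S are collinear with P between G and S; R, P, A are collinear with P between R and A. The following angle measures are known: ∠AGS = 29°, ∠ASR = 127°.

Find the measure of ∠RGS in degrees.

∠RGS = 24°

1. ∠ARS = 29°  [same arc SA]
2. ∠RAS = 24°  [△RSA]
3. ∠RGS = 24°  [same arc RS]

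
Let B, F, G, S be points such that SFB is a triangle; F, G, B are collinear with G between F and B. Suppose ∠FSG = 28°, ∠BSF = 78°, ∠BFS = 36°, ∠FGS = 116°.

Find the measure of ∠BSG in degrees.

1. ∠FBS = 66°  [△SFB]
2. ∠BGS = 64°  [linear pair at G on FB]
3. ∠GBS = 66°  [G on ray BF]
4. ∠BSG = 50°  [△SGB]

∠BSG = 50°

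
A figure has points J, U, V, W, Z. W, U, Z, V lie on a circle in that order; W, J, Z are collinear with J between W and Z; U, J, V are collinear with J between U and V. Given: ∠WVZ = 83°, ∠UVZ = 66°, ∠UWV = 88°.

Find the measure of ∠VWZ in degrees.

∠VWZ = 22°

1. ∠UZV = 92°  [cyclic WUZV, opposite ∠W+∠Z]
2. ∠VUZ = 22°  [△UZV]
3. ∠VWZ = 22°  [same arc ZV]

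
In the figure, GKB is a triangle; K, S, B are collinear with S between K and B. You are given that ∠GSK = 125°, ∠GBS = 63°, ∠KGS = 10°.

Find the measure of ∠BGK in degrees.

1. ∠GKS = 45°  [△GKS]
2. ∠GBK = 63°  [S on ray BK]
3. ∠BKG = 45°  [S on ray KB]
4. ∠BGK = 72°  [△GKB]

∠BGK = 72°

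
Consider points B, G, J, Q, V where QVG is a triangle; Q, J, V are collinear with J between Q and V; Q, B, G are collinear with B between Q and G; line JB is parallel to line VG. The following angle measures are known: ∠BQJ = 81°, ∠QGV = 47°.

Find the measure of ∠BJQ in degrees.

1. ∠GQV = 81°  [J on QV, B on QG]
2. ∠GVQ = 52°  [△QVG]
3. ∠BJQ = 52°  [JB∥VG, corresponding at J]

∠BJQ = 52°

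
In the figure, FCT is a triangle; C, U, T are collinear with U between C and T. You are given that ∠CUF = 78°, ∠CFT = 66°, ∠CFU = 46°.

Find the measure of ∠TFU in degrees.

∠TFU = 20°

1. ∠FCU = 56°  [△FCU]
2. ∠FUT = 102°  [linear pair at U on CT]
3. ∠FCT = 56°  [U on ray CT]
4. ∠CTF = 58°  [△FCT]
5. ∠FTU = 58°  [U on ray TC]
6. ∠TFU = 20°  [△FUT]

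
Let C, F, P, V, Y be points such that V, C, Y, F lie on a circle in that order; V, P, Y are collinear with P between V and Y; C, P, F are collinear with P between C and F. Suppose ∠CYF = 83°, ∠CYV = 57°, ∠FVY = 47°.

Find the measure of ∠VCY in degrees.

∠VCY = 73°

1. ∠FCY = 47°  [same arc YF]
2. ∠CFY = 50°  [△CYF]
3. ∠CVY = 50°  [same arc CY]
4. ∠VCY = 73°  [△VCY]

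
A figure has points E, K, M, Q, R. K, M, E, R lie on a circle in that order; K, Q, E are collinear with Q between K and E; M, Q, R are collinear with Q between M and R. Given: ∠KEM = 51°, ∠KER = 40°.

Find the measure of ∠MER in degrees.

∠MER = 91°

1. ∠KRM = 51°  [same arc KM]
2. ∠KMR = 40°  [same arc KR]
3. ∠MKR = 89°  [△KMR]
4. ∠MER = 91°  [cyclic KMER, opposite ∠K+∠E]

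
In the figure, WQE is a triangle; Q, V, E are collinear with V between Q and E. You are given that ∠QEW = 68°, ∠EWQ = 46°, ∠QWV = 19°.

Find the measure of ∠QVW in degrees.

1. ∠EQW = 66°  [△WQE]
2. ∠VQW = 66°  [V on ray QE]
3. ∠QVW = 95°  [△WQV]

∠QVW = 95°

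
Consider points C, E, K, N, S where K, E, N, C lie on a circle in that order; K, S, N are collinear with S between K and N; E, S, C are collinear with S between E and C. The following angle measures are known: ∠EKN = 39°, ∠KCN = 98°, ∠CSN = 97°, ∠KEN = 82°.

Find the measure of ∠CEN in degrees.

∠CEN = 38°

1. ∠ENK = 59°  [△KEN]
2. ∠ESK = 97°  [vertical angles at S]
3. ∠ESN = 83°  [linear pair at S on KN]
4. ∠CEN = 38°  [△ESN]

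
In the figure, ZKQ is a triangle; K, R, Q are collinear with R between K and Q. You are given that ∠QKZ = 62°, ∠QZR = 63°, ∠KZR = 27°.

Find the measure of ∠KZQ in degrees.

∠KZQ = 90°

1. ∠RKZ = 62°  [R on ray KQ]
2. ∠KRZ = 91°  [△ZKR]
3. ∠QRZ = 89°  [linear pair at R on KQ]
4. ∠RQZ = 28°  [△ZRQ]
5. ∠KQZ = 28°  [R on ray QK]
6. ∠KZQ = 90°  [△ZKQ]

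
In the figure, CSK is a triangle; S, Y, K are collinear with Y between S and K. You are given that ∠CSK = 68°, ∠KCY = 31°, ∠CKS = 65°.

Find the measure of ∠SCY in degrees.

∠SCY = 16°

1. ∠CSY = 68°  [Y on ray SK]
2. ∠CKY = 65°  [Y on ray KS]
3. ∠CYK = 84°  [△CYK]
4. ∠CYS = 96°  [linear pair at Y on SK]
5. ∠SCY = 16°  [△CSY]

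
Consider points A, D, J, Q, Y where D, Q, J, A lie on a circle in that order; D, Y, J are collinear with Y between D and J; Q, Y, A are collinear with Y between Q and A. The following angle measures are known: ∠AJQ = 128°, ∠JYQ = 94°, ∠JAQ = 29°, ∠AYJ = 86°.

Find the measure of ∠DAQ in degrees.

∠DAQ = 63°

1. ∠AQJ = 23°  [△QJA]
2. ∠AYD = 94°  [vertical angles at Y]
3. ∠ADJ = 23°  [same arc JA]
4. ∠DAQ = 63°  [△DYA]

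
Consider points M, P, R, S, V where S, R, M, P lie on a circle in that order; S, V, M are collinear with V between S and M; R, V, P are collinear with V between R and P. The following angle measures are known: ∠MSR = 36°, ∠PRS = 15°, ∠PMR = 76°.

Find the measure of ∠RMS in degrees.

∠RMS = 61°

1. ∠MPR = 36°  [same arc RM]
2. ∠RVS = 129°  [△SVR]
3. ∠MRP = 68°  [△RMP]
4. ∠MVR = 51°  [linear pair at V on SM]
5. ∠RMS = 61°  [△RVM]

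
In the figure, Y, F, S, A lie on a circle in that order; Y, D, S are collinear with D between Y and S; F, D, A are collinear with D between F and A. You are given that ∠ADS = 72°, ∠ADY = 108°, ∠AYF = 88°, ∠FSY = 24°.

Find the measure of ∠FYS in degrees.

1. ∠FDS = 108°  [vertical angles at D]
2. ∠ASF = 92°  [cyclic YFSA, opposite ∠Y+∠S]
3. ∠AFS = 48°  [△FDS]
4. ∠FAS = 40°  [△FSA]
5. ∠FYS = 40°  [same arc FS]

∠FYS = 40°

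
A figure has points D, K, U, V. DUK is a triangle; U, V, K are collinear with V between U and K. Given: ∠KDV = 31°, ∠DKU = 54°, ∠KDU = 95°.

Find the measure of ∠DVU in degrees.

∠DVU = 85°

1. ∠DKV = 54°  [V on ray KU]
2. ∠DVK = 95°  [△DVK]
3. ∠DVU = 85°  [linear pair at V on UK]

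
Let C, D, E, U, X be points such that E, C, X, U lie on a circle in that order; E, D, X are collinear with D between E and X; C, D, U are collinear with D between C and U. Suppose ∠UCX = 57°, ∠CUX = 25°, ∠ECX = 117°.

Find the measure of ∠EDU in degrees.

1. ∠UEX = 57°  [same arc XU]
2. ∠CEX = 25°  [same arc CX]
3. ∠CXE = 38°  [△ECX]
4. ∠CUE = 38°  [same arc EC]
5. ∠EDU = 85°  [△EDU]

∠EDU = 85°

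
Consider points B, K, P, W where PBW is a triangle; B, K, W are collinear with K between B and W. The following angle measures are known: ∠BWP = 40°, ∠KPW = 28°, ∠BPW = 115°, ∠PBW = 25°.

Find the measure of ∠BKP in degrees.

1. ∠KWP = 40°  [K on ray WB]
2. ∠PKW = 112°  [△PKW]
3. ∠BKP = 68°  [linear pair at K on BW]

∠BKP = 68°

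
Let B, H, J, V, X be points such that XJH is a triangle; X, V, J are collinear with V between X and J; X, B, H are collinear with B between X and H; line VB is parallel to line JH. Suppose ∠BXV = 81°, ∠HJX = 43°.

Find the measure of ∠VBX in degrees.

1. ∠HXJ = 81°  [V on XJ, B on XH]
2. ∠JHX = 56°  [△XJH]
3. ∠VBX = 56°  [VB∥JH, corresponding at B]

∠VBX = 56°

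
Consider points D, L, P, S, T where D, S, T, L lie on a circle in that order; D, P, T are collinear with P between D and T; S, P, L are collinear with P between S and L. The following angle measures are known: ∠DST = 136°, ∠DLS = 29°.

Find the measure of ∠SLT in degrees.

∠SLT = 15°

1. ∠DTS = 29°  [same arc DS]
2. ∠SDT = 15°  [△DST]
3. ∠SLT = 15°  [same arc ST]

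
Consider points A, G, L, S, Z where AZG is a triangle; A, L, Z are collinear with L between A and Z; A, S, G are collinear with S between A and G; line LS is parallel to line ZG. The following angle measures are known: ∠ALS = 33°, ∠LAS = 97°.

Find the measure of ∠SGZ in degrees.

1. ∠ASL = 50°  [△ALS]
2. ∠GSL = 130°  [linear pair at S on AG]
3. ∠SGZ = 50°  [LS∥ZG, co-interior at G–S]

∠SGZ = 50°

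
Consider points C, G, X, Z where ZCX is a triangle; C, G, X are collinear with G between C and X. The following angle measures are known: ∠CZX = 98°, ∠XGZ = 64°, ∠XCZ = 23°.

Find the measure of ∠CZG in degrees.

∠CZG = 41°

1. ∠CGZ = 116°  [linear pair at G on CX]
2. ∠GCZ = 23°  [G on ray CX]
3. ∠CZG = 41°  [△ZCG]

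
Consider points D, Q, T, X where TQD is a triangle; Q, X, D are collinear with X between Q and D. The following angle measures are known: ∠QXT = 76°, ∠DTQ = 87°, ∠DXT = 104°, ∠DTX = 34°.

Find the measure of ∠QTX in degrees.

∠QTX = 53°

1. ∠TDX = 42°  [△TXD]
2. ∠QDT = 42°  [X on ray DQ]
3. ∠DQT = 51°  [△TQD]
4. ∠TQX = 51°  [X on ray QD]
5. ∠QTX = 53°  [△TQX]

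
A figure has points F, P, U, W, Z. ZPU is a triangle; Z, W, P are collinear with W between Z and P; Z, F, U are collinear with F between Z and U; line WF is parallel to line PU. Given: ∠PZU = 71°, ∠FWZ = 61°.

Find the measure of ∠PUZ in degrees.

∠PUZ = 48°

1. ∠FZW = 71°  [W on ZP, F on ZU]
2. ∠WFZ = 48°  [△ZWF]
3. ∠PUZ = 48°  [WF∥PU, corresponding at F]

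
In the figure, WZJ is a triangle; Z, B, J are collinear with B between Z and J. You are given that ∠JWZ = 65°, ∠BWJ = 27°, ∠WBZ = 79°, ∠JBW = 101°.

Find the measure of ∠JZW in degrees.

∠JZW = 63°

1. ∠BJW = 52°  [△WBJ]
2. ∠WJZ = 52°  [B on ray JZ]
3. ∠JZW = 63°  [△WZJ]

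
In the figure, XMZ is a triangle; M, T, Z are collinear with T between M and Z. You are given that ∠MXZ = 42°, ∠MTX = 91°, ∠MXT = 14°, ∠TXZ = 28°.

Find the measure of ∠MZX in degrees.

∠MZX = 63°

1. ∠XTZ = 89°  [linear pair at T on MZ]
2. ∠TZX = 63°  [△XTZ]
3. ∠MZX = 63°  [T on ray ZM]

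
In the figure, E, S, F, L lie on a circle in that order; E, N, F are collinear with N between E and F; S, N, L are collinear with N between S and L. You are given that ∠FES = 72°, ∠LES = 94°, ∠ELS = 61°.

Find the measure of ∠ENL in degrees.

1. ∠FLS = 72°  [same arc SF]
2. ∠LFS = 86°  [cyclic ESFL, opposite ∠E+∠F]
3. ∠EFS = 61°  [same arc ES]
4. ∠FSL = 22°  [△SFL]
5. ∠FNS = 97°  [△SNF]
6. ∠ENL = 97°  [vertical angles at N]

∠ENL = 97°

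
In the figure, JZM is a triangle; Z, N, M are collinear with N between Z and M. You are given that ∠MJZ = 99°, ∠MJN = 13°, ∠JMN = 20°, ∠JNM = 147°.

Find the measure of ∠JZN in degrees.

∠JZN = 61°

1. ∠JMZ = 20°  [N on ray MZ]
2. ∠JZM = 61°  [△JZM]
3. ∠JZN = 61°  [N on ray ZM]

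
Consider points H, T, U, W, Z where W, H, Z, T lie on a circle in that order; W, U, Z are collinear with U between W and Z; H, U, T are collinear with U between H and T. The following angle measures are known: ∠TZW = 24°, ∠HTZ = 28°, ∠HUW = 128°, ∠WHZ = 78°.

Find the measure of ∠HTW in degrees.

∠HTW = 74°

1. ∠HWZ = 28°  [same arc HZ]
2. ∠HZW = 74°  [△WHZ]
3. ∠HTW = 74°  [same arc WH]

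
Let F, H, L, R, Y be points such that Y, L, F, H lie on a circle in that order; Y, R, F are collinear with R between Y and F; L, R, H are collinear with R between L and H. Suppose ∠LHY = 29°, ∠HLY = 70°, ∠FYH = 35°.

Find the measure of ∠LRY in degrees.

1. ∠LFY = 29°  [same arc YL]
2. ∠FLH = 35°  [same arc FH]
3. ∠FRL = 116°  [△LRF]
4. ∠LRY = 64°  [linear pair at R on YF]

∠LRY = 64°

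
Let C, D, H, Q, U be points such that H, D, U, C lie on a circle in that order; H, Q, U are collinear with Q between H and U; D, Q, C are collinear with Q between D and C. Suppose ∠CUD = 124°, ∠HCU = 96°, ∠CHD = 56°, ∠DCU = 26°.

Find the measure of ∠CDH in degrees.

∠CDH = 54°

1. ∠CDU = 30°  [△DUC]
2. ∠CHU = 30°  [same arc UC]
3. ∠CUH = 54°  [△HUC]
4. ∠CDH = 54°  [same arc HC]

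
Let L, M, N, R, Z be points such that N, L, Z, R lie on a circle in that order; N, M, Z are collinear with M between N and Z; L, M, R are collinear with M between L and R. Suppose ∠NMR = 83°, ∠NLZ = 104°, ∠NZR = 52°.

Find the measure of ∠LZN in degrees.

∠LZN = 45°

1. ∠LMZ = 83°  [vertical angles at M]
2. ∠NLR = 52°  [same arc NR]
3. ∠LMN = 97°  [linear pair at M on NZ]
4. ∠LNZ = 31°  [△NML]
5. ∠LZN = 45°  [△NLZ]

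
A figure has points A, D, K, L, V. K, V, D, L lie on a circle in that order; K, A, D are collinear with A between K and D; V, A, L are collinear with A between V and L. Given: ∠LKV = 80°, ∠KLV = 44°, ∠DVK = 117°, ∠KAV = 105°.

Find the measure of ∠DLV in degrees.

1. ∠KDV = 44°  [same arc KV]
2. ∠DKV = 19°  [△KVD]
3. ∠DLV = 19°  [same arc VD]

∠DLV = 19°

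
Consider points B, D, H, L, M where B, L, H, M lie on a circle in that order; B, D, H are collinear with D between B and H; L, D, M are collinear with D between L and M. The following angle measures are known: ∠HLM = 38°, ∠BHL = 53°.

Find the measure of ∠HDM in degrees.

1. ∠HBM = 38°  [same arc HM]
2. ∠BML = 53°  [same arc BL]
3. ∠BDM = 89°  [△BDM]
4. ∠HDM = 91°  [linear pair at D on BH]

∠HDM = 91°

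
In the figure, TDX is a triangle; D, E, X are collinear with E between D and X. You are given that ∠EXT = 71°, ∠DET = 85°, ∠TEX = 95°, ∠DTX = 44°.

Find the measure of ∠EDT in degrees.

∠EDT = 65°

1. ∠DXT = 71°  [E on ray XD]
2. ∠TDX = 65°  [△TDX]
3. ∠EDT = 65°  [E on ray DX]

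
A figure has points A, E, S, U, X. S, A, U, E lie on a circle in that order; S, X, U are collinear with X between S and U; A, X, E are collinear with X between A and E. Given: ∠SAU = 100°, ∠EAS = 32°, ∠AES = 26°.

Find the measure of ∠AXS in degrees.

∠AXS = 94°

1. ∠AUS = 26°  [same arc SA]
2. ∠ASU = 54°  [△SAU]
3. ∠AXS = 94°  [△SXA]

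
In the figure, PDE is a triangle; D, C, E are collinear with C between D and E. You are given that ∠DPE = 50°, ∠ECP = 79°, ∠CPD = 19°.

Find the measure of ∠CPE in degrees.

∠CPE = 31°

1. ∠DCP = 101°  [linear pair at C on DE]
2. ∠CDP = 60°  [△PDC]
3. ∠EDP = 60°  [C on ray DE]
4. ∠DEP = 70°  [△PDE]
5. ∠CEP = 70°  [C on ray ED]
6. ∠CPE = 31°  [△PCE]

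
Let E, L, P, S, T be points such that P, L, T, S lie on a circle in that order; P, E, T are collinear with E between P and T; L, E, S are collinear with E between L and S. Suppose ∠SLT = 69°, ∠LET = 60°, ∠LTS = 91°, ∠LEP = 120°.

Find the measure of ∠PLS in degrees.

∠PLS = 40°

1. ∠SPT = 69°  [same arc TS]
2. ∠PES = 60°  [vertical angles at E]
3. ∠LPS = 89°  [cyclic PLTS, opposite ∠P+∠T]
4. ∠LSP = 51°  [△PES]
5. ∠PLS = 40°  [△PLS]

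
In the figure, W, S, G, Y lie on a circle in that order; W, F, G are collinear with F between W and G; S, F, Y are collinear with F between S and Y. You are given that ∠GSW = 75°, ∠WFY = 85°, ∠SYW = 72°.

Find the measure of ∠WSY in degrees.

∠WSY = 52°

1. ∠GYW = 105°  [cyclic WSGY, opposite ∠S+∠Y]
2. ∠GWY = 23°  [△WFY]
3. ∠WGY = 52°  [△WGY]
4. ∠WSY = 52°  [same arc WY]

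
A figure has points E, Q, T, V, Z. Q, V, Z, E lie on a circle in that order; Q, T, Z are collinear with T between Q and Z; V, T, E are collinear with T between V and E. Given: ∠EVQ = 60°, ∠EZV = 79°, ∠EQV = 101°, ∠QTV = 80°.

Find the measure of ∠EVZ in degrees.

1. ∠QEV = 19°  [△QVE]
2. ∠VTZ = 100°  [linear pair at T on QZ]
3. ∠QZV = 19°  [same arc QV]
4. ∠EVZ = 61°  [△VTZ]

∠EVZ = 61°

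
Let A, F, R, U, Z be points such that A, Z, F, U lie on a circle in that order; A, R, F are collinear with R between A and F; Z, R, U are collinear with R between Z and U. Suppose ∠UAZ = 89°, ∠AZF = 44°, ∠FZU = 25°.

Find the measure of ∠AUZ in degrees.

1. ∠AUF = 136°  [cyclic AZFU, opposite ∠Z+∠U]
2. ∠FAU = 25°  [same arc FU]
3. ∠AFU = 19°  [△AFU]
4. ∠AZU = 19°  [same arc AU]
5. ∠AUZ = 72°  [△AZU]

∠AUZ = 72°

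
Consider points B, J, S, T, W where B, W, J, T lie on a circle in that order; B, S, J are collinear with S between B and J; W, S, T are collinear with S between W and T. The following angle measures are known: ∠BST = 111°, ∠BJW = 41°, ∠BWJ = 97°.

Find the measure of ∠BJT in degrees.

∠BJT = 69°

1. ∠BTW = 41°  [same arc BW]
2. ∠BTJ = 83°  [cyclic BWJT, opposite ∠W+∠T]
3. ∠JBT = 28°  [△BST]
4. ∠BJT = 69°  [△BJT]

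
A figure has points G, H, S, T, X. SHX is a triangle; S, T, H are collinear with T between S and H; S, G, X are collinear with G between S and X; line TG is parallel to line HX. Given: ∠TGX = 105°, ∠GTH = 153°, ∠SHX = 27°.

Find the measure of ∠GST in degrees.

∠GST = 78°

1. ∠SGT = 75°  [linear pair at G on SX]
2. ∠GTS = 27°  [linear pair at T on SH]
3. ∠GST = 78°  [△STG]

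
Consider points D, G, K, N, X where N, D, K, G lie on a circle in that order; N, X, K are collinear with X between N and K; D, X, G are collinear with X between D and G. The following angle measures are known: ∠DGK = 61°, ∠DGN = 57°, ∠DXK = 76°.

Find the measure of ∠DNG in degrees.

∠DNG = 108°

1. ∠DNK = 61°  [same arc DK]
2. ∠DXN = 104°  [linear pair at X on NK]
3. ∠GDN = 15°  [△NXD]
4. ∠DNG = 108°  [△NDG]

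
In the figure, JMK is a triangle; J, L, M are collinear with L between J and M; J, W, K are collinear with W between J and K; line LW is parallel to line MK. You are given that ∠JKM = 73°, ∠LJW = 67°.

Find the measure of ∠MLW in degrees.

∠MLW = 140°

1. ∠JWL = 73°  [LW∥MK, corresponding at W]
2. ∠JLW = 40°  [△JLW]
3. ∠MLW = 140°  [linear pair at L on JM]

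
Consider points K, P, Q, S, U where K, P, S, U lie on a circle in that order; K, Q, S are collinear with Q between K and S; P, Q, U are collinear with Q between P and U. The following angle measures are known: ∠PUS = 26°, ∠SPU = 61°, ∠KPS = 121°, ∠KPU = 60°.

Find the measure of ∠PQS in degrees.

1. ∠PKS = 26°  [same arc PS]
2. ∠KSP = 33°  [△KPS]
3. ∠PQS = 86°  [△PQS]

∠PQS = 86°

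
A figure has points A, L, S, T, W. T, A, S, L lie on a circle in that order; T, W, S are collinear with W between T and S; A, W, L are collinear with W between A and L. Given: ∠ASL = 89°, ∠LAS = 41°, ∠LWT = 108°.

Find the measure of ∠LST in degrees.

∠LST = 58°

1. ∠ALS = 50°  [△ASL]
2. ∠LWS = 72°  [linear pair at W on TS]
3. ∠LST = 58°  [△SWL]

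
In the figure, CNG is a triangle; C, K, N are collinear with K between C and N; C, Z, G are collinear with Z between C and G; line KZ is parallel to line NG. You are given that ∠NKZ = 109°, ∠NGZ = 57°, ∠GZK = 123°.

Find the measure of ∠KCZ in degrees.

1. ∠CKZ = 71°  [linear pair at K on CN]
2. ∠CZK = 57°  [linear pair at Z on CG]
3. ∠KCZ = 52°  [△CKZ]

∠KCZ = 52°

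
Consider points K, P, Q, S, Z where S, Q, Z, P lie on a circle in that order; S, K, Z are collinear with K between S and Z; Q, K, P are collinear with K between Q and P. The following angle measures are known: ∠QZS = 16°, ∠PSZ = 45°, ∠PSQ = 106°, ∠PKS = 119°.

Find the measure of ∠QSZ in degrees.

1. ∠PQZ = 45°  [same arc ZP]
2. ∠PZQ = 74°  [cyclic SQZP, opposite ∠S+∠Z]
3. ∠QPZ = 61°  [△QZP]
4. ∠QSZ = 61°  [same arc QZ]

∠QSZ = 61°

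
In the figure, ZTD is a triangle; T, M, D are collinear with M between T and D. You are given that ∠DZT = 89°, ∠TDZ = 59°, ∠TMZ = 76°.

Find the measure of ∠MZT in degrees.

1. ∠DTZ = 32°  [△ZTD]
2. ∠MTZ = 32°  [M on ray TD]
3. ∠MZT = 72°  [△ZTM]

∠MZT = 72°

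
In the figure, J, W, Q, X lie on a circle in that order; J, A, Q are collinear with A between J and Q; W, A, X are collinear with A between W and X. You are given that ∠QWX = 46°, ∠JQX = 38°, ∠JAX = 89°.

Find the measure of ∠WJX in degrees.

∠WJX = 97°

1. ∠QJX = 46°  [same arc QX]
2. ∠JWX = 38°  [same arc JX]
3. ∠JXW = 45°  [△JAX]
4. ∠WJX = 97°  [△JWX]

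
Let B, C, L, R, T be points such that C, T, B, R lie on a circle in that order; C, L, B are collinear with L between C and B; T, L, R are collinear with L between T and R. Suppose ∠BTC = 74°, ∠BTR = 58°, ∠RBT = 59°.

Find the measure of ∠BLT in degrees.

∠BLT = 79°

1. ∠BRT = 63°  [△TBR]
2. ∠BCT = 63°  [same arc TB]
3. ∠CBT = 43°  [△CTB]
4. ∠BLT = 79°  [△TLB]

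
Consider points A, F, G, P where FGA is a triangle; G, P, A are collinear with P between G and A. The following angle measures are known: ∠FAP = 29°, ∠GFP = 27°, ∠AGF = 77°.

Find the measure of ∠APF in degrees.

∠APF = 104°

1. ∠FGP = 77°  [P on ray GA]
2. ∠FPG = 76°  [△FGP]
3. ∠APF = 104°  [linear pair at P on GA]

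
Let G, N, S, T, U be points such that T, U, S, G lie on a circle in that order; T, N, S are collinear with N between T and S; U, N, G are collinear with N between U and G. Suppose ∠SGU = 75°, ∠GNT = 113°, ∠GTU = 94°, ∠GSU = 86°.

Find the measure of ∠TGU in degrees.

1. ∠GUS = 19°  [△USG]
2. ∠GTS = 19°  [same arc SG]
3. ∠TGU = 48°  [△TNG]

∠TGU = 48°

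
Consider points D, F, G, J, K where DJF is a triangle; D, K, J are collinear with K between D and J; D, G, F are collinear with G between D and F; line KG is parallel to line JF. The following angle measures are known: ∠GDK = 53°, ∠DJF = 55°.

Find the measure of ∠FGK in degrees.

1. ∠FDJ = 53°  [K on DJ, G on DF]
2. ∠DFJ = 72°  [△DJF]
3. ∠DGK = 72°  [KG∥JF, corresponding at G]
4. ∠FGK = 108°  [linear pair at G on DF]

∠FGK = 108°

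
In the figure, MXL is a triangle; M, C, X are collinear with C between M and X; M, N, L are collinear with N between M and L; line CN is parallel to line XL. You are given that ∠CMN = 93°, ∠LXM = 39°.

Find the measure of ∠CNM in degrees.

∠CNM = 48°

1. ∠LMX = 93°  [C on MX, N on ML]
2. ∠MLX = 48°  [△MXL]
3. ∠CNM = 48°  [CN∥XL, corresponding at N]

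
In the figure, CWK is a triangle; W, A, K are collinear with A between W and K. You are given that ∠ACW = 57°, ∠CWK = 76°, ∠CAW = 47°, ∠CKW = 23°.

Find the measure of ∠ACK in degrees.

∠ACK = 24°

1. ∠CAK = 133°  [linear pair at A on WK]
2. ∠AKC = 23°  [A on ray KW]
3. ∠ACK = 24°  [△CAK]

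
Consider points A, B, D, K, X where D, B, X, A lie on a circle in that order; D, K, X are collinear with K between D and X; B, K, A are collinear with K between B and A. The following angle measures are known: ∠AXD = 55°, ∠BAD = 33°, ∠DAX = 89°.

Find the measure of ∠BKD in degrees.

1. ∠ABD = 55°  [same arc DA]
2. ∠BXD = 33°  [same arc DB]
3. ∠DBX = 91°  [cyclic DBXA, opposite ∠B+∠A]
4. ∠BDX = 56°  [△DBX]
5. ∠BKD = 69°  [△DKB]

∠BKD = 69°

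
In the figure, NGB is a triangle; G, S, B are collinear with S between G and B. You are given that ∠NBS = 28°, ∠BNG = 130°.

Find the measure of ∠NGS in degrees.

1. ∠GBN = 28°  [S on ray BG]
2. ∠BGN = 22°  [△NGB]
3. ∠NGS = 22°  [S on ray GB]

∠NGS = 22°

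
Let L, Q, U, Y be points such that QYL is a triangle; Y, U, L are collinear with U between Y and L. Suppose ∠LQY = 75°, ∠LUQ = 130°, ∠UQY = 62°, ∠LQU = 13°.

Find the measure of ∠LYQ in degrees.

1. ∠QUY = 50°  [linear pair at U on YL]
2. ∠QYU = 68°  [△QYU]
3. ∠LYQ = 68°  [U on ray YL]

∠LYQ = 68°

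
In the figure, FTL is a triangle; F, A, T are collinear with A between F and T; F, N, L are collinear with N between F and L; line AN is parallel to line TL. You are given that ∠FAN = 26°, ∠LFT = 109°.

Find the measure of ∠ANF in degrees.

∠ANF = 45°

1. ∠FTL = 26°  [AN∥TL, corresponding at A]
2. ∠FLT = 45°  [△FTL]
3. ∠ANF = 45°  [AN∥TL, corresponding at N]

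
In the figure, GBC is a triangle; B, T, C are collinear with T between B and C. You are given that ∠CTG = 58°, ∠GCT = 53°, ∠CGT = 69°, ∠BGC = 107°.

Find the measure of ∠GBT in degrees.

∠GBT = 20°

1. ∠BCG = 53°  [T on ray CB]
2. ∠CBG = 20°  [△GBC]
3. ∠GBT = 20°  [T on ray BC]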